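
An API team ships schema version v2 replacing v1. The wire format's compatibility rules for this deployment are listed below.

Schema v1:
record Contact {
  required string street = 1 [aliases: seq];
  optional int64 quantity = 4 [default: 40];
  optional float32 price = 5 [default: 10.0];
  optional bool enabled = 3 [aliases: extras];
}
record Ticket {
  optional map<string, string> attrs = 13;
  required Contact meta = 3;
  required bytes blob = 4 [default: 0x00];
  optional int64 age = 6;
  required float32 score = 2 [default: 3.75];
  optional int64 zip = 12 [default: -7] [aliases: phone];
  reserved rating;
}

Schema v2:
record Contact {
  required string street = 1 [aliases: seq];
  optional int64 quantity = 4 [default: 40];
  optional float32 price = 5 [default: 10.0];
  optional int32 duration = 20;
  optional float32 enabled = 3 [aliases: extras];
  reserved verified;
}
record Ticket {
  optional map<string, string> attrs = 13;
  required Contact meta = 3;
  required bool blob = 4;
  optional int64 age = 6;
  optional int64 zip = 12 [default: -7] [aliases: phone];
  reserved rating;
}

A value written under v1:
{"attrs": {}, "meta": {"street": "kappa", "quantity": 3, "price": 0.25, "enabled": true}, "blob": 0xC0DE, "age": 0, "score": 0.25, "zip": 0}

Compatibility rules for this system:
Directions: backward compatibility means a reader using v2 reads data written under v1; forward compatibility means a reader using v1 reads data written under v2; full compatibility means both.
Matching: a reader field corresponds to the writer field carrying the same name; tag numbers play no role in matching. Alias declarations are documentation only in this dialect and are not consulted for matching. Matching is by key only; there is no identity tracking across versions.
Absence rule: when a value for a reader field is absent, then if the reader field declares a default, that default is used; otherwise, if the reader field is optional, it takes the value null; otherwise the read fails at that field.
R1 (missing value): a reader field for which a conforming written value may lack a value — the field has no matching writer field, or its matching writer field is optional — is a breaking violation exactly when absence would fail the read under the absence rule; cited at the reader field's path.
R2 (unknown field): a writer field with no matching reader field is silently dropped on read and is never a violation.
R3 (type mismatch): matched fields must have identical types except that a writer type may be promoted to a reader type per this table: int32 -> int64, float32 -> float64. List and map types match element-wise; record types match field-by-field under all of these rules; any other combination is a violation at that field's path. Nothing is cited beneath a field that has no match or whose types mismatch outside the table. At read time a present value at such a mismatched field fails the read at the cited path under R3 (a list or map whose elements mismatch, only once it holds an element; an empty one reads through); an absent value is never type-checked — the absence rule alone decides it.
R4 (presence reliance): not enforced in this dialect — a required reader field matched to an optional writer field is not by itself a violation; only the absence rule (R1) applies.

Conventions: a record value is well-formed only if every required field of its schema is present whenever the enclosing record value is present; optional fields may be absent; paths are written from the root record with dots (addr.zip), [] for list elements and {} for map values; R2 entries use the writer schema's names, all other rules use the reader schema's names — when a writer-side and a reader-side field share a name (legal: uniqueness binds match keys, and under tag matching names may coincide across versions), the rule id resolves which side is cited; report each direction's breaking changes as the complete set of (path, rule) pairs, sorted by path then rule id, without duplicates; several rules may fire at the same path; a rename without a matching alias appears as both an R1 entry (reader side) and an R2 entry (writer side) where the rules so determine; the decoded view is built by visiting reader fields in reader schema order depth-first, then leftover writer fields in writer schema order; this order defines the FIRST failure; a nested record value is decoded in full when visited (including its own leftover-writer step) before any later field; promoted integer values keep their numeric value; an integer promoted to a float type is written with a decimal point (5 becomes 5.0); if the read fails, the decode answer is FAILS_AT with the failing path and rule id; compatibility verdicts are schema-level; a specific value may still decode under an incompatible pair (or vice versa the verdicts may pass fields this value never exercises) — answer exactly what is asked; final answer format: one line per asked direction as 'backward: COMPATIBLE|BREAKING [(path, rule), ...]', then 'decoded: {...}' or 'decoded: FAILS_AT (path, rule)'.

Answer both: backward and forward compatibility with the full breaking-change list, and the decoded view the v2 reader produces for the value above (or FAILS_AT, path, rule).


backward: BREAKING [(blob, R3), (meta.enabled, R3)]; forward: BREAKING [(blob, R3), (meta.enabled, R3)]; decoded: FAILS_AT (meta.enabled, R3)

in Ticket below, arrows point writer -> reader
backward analysis of Ticket with v2 as reader and v1 as writer:
  attrs: map<string, string> -> map<string, string>, writer optional; from attrs
  meta: Contact -> Contact, writer required; from meta
  blob: bytes -> bool, writer required; from blob
  age: int64 -> int64, writer optional; from age
  zip: int64 -> int64, writer optional; from zip
  writer score: unknown to reader
  meta.street: string -> string, writer required; from meta.street
  meta.quantity: int64 -> int64, writer optional; from meta.quantity
  meta.price: float32 -> float32, writer optional; from meta.price
  meta.duration has no writer counterpart
  meta.enabled: bool -> float32, writer optional; from meta.enabled
  breaking: (blob, R3)
  breaking: (meta.enabled, R3)
  backward on Ticket therefore BREAKING (2)
forward analysis of Ticket with v1 as reader and v2 as writer:
  attrs: map<string, string> -> map<string, string>, writer optional; from attrs
  meta: Contact -> Contact, writer required; from meta
  blob: bool -> bytes, writer required; from blob
  age: int64 -> int64, writer optional; from age
  score has no writer counterpart
  zip: int64 -> int64, writer optional; from zip
  meta.street: string -> string, writer required; from meta.street
  meta.quantity: int64 -> int64, writer optional; from meta.quantity
  meta.price: float32 -> float32, writer optional; from meta.price
  meta.enabled: float32 -> bool, writer optional; from meta.enabled
  writer meta.duration: unknown to reader
  breaking: (blob, R3)
  breaking: (meta.enabled, R3)
  forward on Ticket therefore BREAKING (2)
migrating the Ticket value to v2:
  attrs := {}
  meta.street := "kappa"
  meta.quantity := 3
  meta.price := 0.25
  meta.duration := null (not supplied -> null)
  read fails at meta.enabled under R3
  => FAILS_AT (meta.enabled, R3)


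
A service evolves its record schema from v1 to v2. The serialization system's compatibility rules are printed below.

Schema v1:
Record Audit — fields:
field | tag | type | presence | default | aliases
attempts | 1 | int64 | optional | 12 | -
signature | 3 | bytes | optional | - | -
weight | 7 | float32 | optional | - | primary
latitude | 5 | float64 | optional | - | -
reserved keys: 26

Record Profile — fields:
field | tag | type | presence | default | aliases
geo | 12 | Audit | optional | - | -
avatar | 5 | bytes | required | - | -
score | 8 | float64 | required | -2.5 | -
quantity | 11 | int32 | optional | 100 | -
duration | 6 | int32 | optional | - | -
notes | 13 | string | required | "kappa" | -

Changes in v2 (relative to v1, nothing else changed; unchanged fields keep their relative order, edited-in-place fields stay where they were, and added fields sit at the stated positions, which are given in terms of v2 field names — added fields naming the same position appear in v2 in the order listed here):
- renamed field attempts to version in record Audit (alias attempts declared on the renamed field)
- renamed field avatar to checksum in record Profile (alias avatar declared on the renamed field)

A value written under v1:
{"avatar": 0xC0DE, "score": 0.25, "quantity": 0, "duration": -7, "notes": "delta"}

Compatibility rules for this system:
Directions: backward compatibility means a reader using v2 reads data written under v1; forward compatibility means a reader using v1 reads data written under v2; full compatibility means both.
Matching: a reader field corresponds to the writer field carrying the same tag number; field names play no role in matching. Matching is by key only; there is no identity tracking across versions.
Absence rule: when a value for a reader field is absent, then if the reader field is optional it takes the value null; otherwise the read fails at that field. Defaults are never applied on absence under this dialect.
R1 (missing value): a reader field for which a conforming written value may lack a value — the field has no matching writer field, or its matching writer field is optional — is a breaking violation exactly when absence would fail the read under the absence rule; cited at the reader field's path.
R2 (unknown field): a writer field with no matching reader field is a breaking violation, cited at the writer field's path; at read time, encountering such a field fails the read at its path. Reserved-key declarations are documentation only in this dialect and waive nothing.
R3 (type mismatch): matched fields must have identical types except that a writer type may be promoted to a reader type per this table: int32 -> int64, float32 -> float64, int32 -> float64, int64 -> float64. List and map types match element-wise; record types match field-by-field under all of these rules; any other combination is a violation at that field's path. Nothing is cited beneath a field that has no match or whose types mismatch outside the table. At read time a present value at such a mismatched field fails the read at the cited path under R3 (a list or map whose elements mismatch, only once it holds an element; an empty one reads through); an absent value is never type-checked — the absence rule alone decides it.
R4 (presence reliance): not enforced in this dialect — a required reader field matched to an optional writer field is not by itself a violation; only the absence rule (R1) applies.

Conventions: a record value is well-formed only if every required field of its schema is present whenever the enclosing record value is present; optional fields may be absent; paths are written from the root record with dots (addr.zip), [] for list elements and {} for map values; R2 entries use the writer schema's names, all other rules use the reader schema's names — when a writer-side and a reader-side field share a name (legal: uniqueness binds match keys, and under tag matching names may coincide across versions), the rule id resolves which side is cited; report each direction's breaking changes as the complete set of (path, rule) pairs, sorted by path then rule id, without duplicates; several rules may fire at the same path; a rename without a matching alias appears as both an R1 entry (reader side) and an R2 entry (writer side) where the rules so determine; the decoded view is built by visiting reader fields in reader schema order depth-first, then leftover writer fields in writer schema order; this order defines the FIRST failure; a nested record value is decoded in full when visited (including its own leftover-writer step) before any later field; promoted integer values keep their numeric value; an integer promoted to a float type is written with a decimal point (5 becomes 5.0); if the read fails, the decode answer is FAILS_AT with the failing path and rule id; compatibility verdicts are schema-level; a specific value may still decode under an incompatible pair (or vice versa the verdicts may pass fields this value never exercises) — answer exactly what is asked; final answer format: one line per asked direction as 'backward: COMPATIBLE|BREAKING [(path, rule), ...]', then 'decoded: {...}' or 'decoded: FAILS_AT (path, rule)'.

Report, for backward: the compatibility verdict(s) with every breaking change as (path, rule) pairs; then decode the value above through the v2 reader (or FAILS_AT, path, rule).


arrows below run writer -> reader for Profile
backward analysis of Profile with v2 as reader and v1 as writer:
  geo: paired with writer geo (Audit -> Audit; writer optional)
  checksum: paired with writer avatar (bytes -> bytes; writer required)
  score: paired with writer score (float64 -> float64; writer required)
  quantity: paired with writer quantity (int32 -> int32; writer optional)
  duration: paired with writer duration (int32 -> int32; writer optional)
  notes: paired with writer notes (string -> string; writer required)
  geo.version: paired with writer geo.attempts (int64 -> int64; writer optional)
  geo.signature: paired with writer geo.signature (bytes -> bytes; writer optional)
  geo.weight: paired with writer geo.weight (float32 -> float32; writer optional)
  geo.latitude: paired with writer geo.latitude (float64 -> float64; writer optional)
  => backward verdict for Profile: COMPATIBLE, no violations
decoding the Profile value with the v2 reader:
  geo := null (absent, optional -> null)
  checksum := 0xC0DE (from writer avatar)
  score := 0.25
  quantity := 0
  duration := -7
  notes := "delta"
  => decoded: {"geo": null, "checksum": 0xC0DE, "score": 0.25, "quantity": 0, "duration": -7, "notes": "delta"}
ruling out the remaining Profile differences:
  renamed field attempts to version in record Audit (alias attempts declared on the renamed field) -> inert for the asked Profile verdict: nothing fires

backward: COMPATIBLE []; decoded: {"geo": null, "checksum": 0xC0DE, "score": 0.25, "quantity": 0, "duration": -7, "notes": "delta"}


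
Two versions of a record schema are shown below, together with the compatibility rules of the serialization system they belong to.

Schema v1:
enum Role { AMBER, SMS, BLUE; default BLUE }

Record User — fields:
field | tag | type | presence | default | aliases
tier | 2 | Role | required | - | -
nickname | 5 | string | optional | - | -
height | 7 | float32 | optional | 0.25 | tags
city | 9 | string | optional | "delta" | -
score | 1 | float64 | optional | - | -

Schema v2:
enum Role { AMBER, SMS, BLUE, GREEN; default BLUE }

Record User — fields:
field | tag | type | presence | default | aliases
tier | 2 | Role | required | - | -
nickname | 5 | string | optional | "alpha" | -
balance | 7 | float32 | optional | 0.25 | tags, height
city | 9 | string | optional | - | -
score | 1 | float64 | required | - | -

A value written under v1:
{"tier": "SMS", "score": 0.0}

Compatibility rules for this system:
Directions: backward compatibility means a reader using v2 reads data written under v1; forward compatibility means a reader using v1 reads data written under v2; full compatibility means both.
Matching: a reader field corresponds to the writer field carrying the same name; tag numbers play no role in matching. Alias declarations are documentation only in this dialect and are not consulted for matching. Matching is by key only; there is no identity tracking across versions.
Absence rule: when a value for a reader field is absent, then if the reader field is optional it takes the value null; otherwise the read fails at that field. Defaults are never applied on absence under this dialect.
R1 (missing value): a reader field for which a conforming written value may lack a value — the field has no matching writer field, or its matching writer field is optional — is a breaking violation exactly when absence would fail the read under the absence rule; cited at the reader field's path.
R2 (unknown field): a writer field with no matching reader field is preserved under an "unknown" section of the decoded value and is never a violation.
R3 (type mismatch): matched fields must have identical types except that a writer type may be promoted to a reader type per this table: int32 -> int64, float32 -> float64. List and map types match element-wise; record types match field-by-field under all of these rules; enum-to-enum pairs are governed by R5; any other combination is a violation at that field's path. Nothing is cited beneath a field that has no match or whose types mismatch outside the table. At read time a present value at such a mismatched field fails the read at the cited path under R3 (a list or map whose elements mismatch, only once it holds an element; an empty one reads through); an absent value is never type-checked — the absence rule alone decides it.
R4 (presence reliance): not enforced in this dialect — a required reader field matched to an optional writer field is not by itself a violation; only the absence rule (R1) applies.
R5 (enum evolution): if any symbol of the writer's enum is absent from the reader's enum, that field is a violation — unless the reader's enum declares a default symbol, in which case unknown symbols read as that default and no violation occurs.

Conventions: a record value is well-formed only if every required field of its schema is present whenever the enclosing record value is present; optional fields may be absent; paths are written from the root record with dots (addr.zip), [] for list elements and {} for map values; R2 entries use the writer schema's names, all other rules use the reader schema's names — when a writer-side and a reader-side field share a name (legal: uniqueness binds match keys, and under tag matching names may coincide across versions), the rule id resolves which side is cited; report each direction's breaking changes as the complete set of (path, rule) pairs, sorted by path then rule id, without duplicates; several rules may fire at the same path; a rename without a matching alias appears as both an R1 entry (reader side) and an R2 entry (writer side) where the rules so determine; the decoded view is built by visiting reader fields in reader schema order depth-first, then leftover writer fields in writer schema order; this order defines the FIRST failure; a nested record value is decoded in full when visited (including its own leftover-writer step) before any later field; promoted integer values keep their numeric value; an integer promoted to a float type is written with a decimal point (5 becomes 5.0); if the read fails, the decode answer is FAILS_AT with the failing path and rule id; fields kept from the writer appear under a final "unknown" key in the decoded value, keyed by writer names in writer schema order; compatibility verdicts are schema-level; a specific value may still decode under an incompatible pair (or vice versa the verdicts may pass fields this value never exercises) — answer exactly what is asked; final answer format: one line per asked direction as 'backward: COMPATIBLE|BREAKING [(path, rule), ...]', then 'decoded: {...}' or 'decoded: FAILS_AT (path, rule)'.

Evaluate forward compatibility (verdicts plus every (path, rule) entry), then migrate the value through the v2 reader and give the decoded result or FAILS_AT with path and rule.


in User below, arrows point writer -> reader
forward for User (reader v1, writer v2):
  tier: Role -> Role, writer required; from tier
  nickname: string -> string, writer optional; from nickname
  no writer field matches reader height
  city: string -> string, writer optional; from city
  score: float64 -> float64, writer required; from score
  writer field balance has no reader counterpart
  nothing fires on User: forward is COMPATIBLE
migrating the User value to v2:
  tier := "SMS"
  nickname := null (absent, optional -> null)
  balance := null (absent, optional -> null)
  city := null (absent, optional -> null)
  score := 0.0
  => decoded: {"tier": "SMS", "nickname": null, "balance": null, "city": null, "score": 0.0}
checking off the User differences that do not matter here:
  field nickname in record User: default set to "alpha" -> triggers nothing under User's printed rules — same verdict
  enum Role (field tier in record User): symbol GREEN added -> triggers nothing under User's printed rules — same verdict
  field score in record User: optional changed to required -> matters only for User's backward compatibility — outside the asked direction
  field city in record User: default removed -> triggers nothing under User's printed rules — same verdict

forward: COMPATIBLE []; decoded: {"tier": "SMS", "nickname": null, "balance": null, "city": null, "score": 0.0}


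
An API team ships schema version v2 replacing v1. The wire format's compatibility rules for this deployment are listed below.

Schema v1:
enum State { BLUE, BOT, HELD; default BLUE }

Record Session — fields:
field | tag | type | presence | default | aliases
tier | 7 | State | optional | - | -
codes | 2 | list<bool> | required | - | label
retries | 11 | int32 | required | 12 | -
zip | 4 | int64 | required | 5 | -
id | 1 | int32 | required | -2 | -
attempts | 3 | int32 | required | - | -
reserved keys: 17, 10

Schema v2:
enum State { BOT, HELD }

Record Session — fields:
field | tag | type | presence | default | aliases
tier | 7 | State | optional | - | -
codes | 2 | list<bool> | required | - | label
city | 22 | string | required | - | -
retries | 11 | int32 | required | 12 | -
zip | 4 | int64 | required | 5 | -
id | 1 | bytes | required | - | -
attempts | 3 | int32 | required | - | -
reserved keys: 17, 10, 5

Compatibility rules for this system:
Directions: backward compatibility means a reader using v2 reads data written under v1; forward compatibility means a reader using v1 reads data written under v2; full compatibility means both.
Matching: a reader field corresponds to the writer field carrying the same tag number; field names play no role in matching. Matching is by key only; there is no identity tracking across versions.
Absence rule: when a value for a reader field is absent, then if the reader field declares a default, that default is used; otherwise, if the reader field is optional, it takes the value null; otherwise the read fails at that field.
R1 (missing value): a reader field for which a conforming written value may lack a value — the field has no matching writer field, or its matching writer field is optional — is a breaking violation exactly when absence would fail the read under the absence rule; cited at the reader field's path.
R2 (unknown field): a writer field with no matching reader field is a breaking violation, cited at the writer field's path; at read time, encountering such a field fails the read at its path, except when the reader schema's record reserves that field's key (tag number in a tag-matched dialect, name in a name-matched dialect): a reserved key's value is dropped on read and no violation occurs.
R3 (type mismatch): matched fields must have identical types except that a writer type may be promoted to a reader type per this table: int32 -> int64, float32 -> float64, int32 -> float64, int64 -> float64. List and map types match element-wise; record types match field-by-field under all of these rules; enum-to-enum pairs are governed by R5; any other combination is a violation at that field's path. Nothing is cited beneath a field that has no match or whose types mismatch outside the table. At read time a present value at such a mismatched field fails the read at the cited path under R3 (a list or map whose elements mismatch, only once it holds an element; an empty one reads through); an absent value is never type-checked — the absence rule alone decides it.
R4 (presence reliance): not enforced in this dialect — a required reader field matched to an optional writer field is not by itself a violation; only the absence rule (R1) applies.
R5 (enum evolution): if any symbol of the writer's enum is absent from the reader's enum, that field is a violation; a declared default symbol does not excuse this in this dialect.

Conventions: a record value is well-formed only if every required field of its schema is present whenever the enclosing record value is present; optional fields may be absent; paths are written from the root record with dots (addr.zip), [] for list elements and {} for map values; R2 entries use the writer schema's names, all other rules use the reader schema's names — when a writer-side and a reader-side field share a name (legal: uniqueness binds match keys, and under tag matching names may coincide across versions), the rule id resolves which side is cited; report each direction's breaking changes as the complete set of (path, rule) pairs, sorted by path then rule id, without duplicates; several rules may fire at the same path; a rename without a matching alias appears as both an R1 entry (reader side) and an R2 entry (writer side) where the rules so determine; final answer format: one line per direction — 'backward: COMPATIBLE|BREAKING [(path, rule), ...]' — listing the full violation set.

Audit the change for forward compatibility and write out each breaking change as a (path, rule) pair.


arrows below run writer -> reader for Session
forward analysis of Session with v1 as reader and v2 as writer:
  writer optional, State -> State: reader tier maps from writer tier
  writer required, list<bool> -> list<bool>: reader codes maps from writer codes
  writer required, int32 -> int32: reader retries maps from writer retries
  writer required, int64 -> int64: reader zip maps from writer zip
  writer required, bytes -> int32: reader id maps from writer id
  writer required, int32 -> int32: reader attempts maps from writer attempts
  city (writer side), unknown to reader
  rule R2 violated at city
  rule R3 violated at id
  => forward verdict for Session: BREAKING, 2 violation(s)
the other Session changes do not affect what is asked:
  enum State (field tier in record Session): symbol BLUE removed (it was the default; the default is cleared) -> its effect on Session is confined to the backward direction, not asked

forward: BREAKING [(city, R2), (id, R3)]


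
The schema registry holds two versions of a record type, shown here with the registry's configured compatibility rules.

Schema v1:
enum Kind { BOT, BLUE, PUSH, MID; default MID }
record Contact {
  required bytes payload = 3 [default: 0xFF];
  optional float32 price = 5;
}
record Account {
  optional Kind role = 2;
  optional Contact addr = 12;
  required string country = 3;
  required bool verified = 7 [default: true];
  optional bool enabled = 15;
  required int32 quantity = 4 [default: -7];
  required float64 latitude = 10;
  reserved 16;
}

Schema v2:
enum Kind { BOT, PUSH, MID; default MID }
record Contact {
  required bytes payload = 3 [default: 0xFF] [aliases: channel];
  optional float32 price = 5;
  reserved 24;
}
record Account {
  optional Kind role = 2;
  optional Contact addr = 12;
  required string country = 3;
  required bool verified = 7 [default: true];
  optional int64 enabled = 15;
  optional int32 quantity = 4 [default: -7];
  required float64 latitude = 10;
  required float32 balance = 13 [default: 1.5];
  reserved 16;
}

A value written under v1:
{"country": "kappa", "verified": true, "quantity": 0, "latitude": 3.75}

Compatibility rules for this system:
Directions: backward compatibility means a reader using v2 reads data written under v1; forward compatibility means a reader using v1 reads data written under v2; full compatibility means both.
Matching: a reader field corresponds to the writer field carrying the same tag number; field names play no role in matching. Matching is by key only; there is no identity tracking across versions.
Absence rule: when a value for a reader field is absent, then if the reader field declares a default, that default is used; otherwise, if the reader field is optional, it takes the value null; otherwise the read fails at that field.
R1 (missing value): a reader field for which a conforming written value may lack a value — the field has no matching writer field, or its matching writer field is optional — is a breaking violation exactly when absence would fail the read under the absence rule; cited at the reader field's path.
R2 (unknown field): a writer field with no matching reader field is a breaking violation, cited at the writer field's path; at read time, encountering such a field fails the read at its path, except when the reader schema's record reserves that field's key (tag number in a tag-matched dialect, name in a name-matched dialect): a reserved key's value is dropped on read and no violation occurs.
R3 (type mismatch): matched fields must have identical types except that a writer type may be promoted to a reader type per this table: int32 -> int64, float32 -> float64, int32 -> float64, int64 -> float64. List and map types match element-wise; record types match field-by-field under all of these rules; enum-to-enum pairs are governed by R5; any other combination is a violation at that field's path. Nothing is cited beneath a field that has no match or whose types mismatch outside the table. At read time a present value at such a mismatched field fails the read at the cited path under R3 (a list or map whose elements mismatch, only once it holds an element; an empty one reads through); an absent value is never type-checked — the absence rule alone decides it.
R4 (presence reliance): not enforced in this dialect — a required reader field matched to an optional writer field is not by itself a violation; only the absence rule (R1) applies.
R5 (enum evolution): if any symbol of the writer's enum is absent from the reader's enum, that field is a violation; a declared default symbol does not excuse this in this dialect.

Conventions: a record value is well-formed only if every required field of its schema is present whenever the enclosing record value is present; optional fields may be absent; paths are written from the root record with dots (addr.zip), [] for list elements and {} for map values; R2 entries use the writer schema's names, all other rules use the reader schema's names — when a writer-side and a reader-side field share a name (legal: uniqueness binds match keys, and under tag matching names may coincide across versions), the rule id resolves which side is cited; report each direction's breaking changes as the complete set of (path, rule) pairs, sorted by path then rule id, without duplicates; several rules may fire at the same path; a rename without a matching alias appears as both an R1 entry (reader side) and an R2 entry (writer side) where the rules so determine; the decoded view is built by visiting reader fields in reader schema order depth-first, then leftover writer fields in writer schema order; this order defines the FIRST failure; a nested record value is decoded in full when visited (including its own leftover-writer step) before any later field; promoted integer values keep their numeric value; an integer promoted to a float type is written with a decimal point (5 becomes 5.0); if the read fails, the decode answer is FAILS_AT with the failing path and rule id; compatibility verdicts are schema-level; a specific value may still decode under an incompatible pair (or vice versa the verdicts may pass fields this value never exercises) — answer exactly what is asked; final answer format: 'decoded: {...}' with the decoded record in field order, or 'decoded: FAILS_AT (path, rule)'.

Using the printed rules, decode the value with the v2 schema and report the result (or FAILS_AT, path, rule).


decoded: {"role": null, "addr": null, "country": "kappa", "verified": true, "enabled": null, "quantity": 0, "latitude": 3.75, "balance": 1.5}

each type pair in Account: writer, then reader
migrating the Account value to v2:
  role := null (absent, optional -> null)
  addr := null (absent, optional -> null)
  country := "kappa"
  verified := true
  enabled := null (absent, optional -> null)
  quantity := 0
  latitude := 3.75
  balance := 1.5 (absent -> default)
  => decoded: {"role": null, "addr": null, "country": "kappa", "verified": true, "enabled": null, "quantity": 0, "latitude": 3.75, "balance": 1.5}
remaining Account differences; none change what is asked:
  enum Kind (field role in record Account): symbol BLUE removed -> schema-level compatibility only; this Account value's decode is unchanged
  field enabled in record Account: type bool changed to int64 -> schema-level compatibility only; this Account value's decode is unchanged
  field quantity in record Account: required changed to optional -> fires no rule on Account under this dialect and leaves the result unchanged


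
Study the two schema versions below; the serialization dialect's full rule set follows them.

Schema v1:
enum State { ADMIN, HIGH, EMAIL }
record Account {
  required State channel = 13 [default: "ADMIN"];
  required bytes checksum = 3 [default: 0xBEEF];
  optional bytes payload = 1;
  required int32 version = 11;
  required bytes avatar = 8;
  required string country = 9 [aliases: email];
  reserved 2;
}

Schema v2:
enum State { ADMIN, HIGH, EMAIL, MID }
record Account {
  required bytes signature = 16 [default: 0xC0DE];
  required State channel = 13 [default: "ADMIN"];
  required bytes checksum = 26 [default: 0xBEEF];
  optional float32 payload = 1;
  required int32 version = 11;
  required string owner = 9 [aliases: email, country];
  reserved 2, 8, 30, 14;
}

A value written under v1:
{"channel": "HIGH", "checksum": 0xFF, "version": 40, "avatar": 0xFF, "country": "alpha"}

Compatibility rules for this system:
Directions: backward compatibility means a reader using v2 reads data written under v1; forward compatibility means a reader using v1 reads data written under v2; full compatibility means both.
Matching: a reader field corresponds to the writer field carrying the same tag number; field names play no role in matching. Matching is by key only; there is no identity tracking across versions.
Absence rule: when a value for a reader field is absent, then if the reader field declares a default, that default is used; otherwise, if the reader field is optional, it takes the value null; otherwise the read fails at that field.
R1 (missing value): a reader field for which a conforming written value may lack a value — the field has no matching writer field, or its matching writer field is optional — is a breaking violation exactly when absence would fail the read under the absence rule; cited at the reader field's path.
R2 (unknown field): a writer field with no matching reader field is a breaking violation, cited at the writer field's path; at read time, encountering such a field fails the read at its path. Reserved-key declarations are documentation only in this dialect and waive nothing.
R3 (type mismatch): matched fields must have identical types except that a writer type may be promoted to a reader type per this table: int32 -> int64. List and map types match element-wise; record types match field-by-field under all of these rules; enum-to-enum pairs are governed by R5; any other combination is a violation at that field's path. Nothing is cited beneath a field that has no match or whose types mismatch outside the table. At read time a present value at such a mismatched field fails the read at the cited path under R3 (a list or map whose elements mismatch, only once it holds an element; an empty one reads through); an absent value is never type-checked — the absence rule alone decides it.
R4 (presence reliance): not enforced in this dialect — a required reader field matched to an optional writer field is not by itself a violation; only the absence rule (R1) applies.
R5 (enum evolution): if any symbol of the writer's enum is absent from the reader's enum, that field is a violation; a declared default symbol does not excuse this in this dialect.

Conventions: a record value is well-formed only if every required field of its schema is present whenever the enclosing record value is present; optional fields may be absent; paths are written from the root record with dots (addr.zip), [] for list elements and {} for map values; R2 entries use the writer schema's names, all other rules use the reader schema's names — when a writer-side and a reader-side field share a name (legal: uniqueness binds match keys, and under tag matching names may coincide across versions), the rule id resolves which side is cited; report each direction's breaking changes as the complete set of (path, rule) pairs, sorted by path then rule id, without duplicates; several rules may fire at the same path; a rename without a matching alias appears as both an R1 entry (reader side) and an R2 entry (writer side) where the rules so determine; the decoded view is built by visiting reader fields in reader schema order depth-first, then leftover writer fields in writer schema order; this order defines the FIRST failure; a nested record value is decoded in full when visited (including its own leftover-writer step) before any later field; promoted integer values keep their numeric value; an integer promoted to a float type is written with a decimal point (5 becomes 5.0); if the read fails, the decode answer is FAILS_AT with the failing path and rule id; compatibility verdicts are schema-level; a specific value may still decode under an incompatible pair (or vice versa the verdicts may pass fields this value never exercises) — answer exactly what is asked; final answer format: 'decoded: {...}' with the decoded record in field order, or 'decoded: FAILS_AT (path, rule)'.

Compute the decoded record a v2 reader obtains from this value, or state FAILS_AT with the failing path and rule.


decoded: FAILS_AT (checksum, R2)

each type pair in Account: writer, then reader
migrating the Account value to v2:
  signature := 0xC0DE (absent -> default)
  channel := "HIGH"
  checksum := 0xBEEF (absent -> default)
  payload := null (absent, optional -> null)
  version := 40
  owner := "alpha" (from writer country)
  read fails at checksum under R2 (unknown field)
  => FAILS_AT (checksum, R2)
remaining Account differences; none change what is asked:
  field payload in record Account: type bytes changed to float32 -> changes Account's schema-level verdicts only — the decode of this value is the same
  enum State (field channel in record Account): symbol MID added -> changes Account's schema-level verdicts only — the decode of this value is the same
  added field signature to record Account: required bytes, tag 16, default 0xC0DE (in v2 it sits immediately before channel) -> changes Account's schema-level verdicts only — the decode of this value is the same
  renamed field country to owner in record Account (alias country declared on the renamed field) -> fires no rule on Account under this dialect and leaves the result unchanged
  removed field avatar from record Account (its key 8 joins the reserved list) -> changes Account's schema-level verdicts only — the decode of this value is the same


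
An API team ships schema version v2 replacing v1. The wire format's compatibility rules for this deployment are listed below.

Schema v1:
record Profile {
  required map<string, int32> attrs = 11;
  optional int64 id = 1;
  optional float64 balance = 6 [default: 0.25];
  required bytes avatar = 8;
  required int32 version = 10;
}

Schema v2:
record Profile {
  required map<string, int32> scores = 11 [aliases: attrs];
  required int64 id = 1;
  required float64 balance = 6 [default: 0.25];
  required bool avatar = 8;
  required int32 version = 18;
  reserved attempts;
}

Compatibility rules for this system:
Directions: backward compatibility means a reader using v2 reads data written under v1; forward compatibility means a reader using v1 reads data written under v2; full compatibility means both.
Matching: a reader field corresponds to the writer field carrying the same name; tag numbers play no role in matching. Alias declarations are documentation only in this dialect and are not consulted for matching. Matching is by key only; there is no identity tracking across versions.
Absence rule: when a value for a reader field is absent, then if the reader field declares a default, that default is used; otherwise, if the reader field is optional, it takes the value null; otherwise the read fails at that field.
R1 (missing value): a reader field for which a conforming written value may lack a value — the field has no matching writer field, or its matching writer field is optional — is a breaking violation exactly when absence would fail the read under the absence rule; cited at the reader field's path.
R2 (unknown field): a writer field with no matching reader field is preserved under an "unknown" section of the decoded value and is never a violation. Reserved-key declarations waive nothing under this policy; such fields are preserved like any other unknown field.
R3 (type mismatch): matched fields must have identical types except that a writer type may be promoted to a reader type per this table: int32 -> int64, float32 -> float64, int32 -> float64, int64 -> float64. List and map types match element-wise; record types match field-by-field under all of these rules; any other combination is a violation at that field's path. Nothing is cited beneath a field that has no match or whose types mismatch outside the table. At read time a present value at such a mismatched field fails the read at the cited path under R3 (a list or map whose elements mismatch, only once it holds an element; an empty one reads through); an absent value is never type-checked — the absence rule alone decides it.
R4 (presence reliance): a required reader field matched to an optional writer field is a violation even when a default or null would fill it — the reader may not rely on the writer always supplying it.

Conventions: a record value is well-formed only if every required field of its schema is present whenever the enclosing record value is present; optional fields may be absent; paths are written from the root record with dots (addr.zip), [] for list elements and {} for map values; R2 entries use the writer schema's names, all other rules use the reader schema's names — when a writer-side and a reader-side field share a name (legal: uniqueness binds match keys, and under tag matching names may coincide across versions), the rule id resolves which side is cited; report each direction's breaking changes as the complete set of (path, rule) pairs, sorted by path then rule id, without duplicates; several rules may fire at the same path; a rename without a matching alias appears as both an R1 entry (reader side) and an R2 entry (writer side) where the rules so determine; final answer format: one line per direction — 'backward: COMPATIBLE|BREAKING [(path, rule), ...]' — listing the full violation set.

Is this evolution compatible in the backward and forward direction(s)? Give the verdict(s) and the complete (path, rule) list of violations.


the writer's type comes first in each Profile pair
backward on Profile — v2 reading data written by v1:
  scores has no writer counterpart
  writer optional, int64 -> int64: reader id maps from writer id
  writer optional, float64 -> float64: reader balance maps from writer balance
  writer required, bytes -> bool: reader avatar maps from writer avatar
  writer required, int32 -> int32: reader version maps from writer version
  leftover writer field: attrs
  R3 fires at avatar
  R4 fires at balance
  R1 fires at id
  R4 fires at id
  R1 fires at scores
  => backward verdict for Profile: BREAKING, 5 violation(s)
forward on Profile — v1 reading data written by v2:
  attrs has no writer counterpart
  writer required, int64 -> int64: reader id maps from writer id
  writer required, float64 -> float64: reader balance maps from writer balance
  writer required, bool -> bytes: reader avatar maps from writer avatar
  writer required, int32 -> int32: reader version maps from writer version
  leftover writer field: scores
  R1 fires at attrs
  R3 fires at avatar
  => forward verdict for Profile: BREAKING, 2 violation(s)

backward: BREAKING [(avatar, R3), (balance, R4), (id, R1), (id, R4), (scores, R1)]; forward: BREAKING [(attrs, R1), (avatar, R3)]
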